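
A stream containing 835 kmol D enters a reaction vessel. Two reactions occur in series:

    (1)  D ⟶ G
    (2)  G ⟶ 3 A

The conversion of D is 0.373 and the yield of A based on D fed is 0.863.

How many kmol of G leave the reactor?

Conversion of D: D consumed = 1ξ₁ = 0.373 × 835 → ξ₁ = 311.5 kmol.
Yield of A: 3ξ₂ / 835 = 0.863 → ξ₂ = 240.2 kmol.
Outlet amounts (n = n₀ + Σ ν·ξ):
  D: 835 − 1(311.5) = 523.5
  G: 0 + 1(311.5) − 1(240.2) = 71.25
  A: 0 + 3(240.2) = 720.6

71.3 kmol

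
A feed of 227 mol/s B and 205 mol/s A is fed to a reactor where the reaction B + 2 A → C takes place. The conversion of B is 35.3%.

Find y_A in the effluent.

B reacted = 0.353 × 227 = 80.13 mol/s; ν_B = −1, so ξ = 80.13/1 = 80.13 mol/s.
Outlet amounts (n = n₀ + ν ξ):
  B: 227 − 1(80.13) = 146.9
  A: 205 − 2(80.13) = 44.74
  C: 0 + 1(80.13) = 80.13
Total out = 271.7 mol/s; y_A = 44.74 / 271.7 = 0.1646.

0.165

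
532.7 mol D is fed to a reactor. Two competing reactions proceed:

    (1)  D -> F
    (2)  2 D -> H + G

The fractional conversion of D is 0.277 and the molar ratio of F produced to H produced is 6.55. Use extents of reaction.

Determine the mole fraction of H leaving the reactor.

0.0324

Conversion of D: D consumed = 0.277 × 532.7 = 147.6 mol = 1ξ₁ + 2ξ₂.
Selectivity: 1ξ₁ / (1ξ₂) = 6.55 → ξ₁ = 6.55 ξ₂.
Substitute: (1·6.55 + 2) ξ₂ = 147.6 → ξ₂ = 17.26 mol, ξ₁ = 113 mol.
Outlet amounts (n = n₀ + Σ ν·ξ):
  D: 532.7 − 1(113) − 2(17.26) = 385.1
  F: 0 + 1(113) = 113
  H: 0 + 1(17.26) = 17.26
  G: 0 + 1(17.26) = 17.26
Total out = 532.7 mol; y_H = 17.26 / 532.7 = 0.0324.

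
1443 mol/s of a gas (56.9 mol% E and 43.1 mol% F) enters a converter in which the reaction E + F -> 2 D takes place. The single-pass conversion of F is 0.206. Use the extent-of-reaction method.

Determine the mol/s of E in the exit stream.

F reacted = 0.206 × 621.9 = 128.1 mol/s; ν_F = −1, so ξ = 128.1/1 = 128.1 mol/s.
Outlet amounts (n = n₀ + ν ξ):
  E: 821.1 − 1(128.1) = 692.9
  F: 621.9 − 1(128.1) = 493.8
  D: 0 + 2(128.1) = 256.2

693 mol/s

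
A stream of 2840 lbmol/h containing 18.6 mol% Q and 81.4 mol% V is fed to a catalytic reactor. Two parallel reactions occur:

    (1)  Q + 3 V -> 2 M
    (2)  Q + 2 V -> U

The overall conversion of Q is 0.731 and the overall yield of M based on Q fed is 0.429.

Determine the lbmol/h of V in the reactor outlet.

1430 lbmol/h

Yield of M: 2ξ₁ / 528.2 = 0.429 → ξ₁ = 113.3 lbmol/h.
Conversion of Q: 1ξ₁ + 1ξ₂ = 0.731 × 528.2 = 386.1 → ξ₂ = 272.8 lbmol/h.
Outlet amounts (n = n₀ + Σ ν·ξ):
  Q: 528.2 − 1(113.3) − 1(272.8) = 142.1
  V: 2312 − 3(113.3) − 2(272.8) = 1426
  M: 0 + 2(113.3) = 226.6
  U: 0 + 1(272.8) = 272.8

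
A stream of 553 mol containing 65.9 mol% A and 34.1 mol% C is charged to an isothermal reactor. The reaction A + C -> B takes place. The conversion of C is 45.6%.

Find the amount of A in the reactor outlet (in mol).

C reacted = 0.456 × 188.6 = 85.99 mol; ν_C = −1, so ξ = 85.99/1 = 85.99 mol.
Outlet amounts (n = n₀ + ν ξ):
  A: 364.4 − 1(85.99) = 278.4
  C: 188.6 − 1(85.99) = 102.6
  B: 0 + 1(85.99) = 85.99

278 mol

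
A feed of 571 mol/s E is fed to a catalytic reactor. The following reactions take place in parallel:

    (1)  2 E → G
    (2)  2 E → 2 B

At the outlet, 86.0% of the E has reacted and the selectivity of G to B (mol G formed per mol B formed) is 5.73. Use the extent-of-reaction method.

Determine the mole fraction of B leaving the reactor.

0.114

Conversion of E: E consumed = 0.86 × 571 = 491.1 mol/s = 2ξ₁ + 2ξ₂.
Selectivity: 1ξ₁ / (2ξ₂) = 5.73 → ξ₁ = 11.46 ξ₂.
Substitute: (2·11.46 + 2) ξ₂ = 491.1 → ξ₂ = 19.71 mol/s, ξ₁ = 225.8 mol/s.
Outlet amounts (n = n₀ + Σ ν·ξ):
  E: 571 − 2(225.8) − 2(19.71) = 79.94
  G: 0 + 1(225.8) = 225.8
  B: 0 + 2(19.71) = 39.41
Total out = 345.2 mol/s; y_B = 39.41 / 345.2 = 0.1142.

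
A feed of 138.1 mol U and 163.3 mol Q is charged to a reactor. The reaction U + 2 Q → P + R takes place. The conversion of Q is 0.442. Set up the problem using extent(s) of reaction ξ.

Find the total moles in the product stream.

265 mol

Q reacted = 0.442 × 163.3 = 72.18 mol; ν_Q = −2, so ξ = 72.18/2 = 36.09 mol.
Outlet amounts (n = n₀ + ν ξ):
  U: 138.1 − 1(36.09) = 102
  Q: 163.3 − 2(36.09) = 91.12
  P: 0 + 1(36.09) = 36.09
  R: 0 + 1(36.09) = 36.09
Total out = 102 + 91.12 + 36.09 + 36.09 = 265.3 mol.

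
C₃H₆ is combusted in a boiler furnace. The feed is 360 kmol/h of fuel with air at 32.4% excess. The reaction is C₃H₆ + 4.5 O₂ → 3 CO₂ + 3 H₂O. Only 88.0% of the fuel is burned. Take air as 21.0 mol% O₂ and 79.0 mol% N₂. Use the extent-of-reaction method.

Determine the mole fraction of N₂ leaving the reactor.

0.752

Stoichiometric O₂ = 4.5 × 360 = 1620 kmol/h; O₂ fed = 1620 × 1.324 = 2145 kmol/h.
N₂ fed = 2145 × 79/21 = 8069 kmol/h.
Fuel reacted = 0.88 × 360 → ξ = 316.8 kmol/h.
Outlet (n = n₀ + ν ξ):
  C₃H₆: 360 − 1(316.8) = 43.2
  O₂: 2145 − 4.5(316.8) = 719.3
  N₂: 8069 (inert)
  CO₂: 0 + 3(316.8) = 950.4
  H₂O: 0 + 3(316.8) = 950.4
Total out = 10730 kmol/h; y_N₂ = 8069 / 10730 = 0.7518.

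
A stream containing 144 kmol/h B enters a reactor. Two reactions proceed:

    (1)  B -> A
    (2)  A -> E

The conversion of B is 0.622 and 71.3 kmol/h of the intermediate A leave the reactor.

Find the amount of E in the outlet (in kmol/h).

Conversion of B: B consumed = 1ξ₁ = 0.622 × 144 → ξ₁ = 89.57 kmol/h.
A balance: n_A = 0 + 1ξ₁ − 1ξ₂ = 71.3 → ξ₂ = (1·89.57 − 71.3)/1 = 18.27 kmol/h.
Outlet amounts (n = n₀ + Σ ν·ξ):
  B: 144 − 1(89.57) = 54.43
  A: 0 + 1(89.57) − 1(18.27) = 71.3
  E: 0 + 1(18.27) = 18.27

18.3 kmol/h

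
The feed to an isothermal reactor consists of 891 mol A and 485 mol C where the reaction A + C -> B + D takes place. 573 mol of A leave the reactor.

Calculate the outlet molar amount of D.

318 mol

For A: n = n₀ − 1ξ → 573 = 891 − 1ξ, giving ξ = 318 mol.
Outlet amounts (n = n₀ + ν ξ):
  A: 891 − 1(318) = 573
  C: 485 − 1(318) = 167
  B: 0 + 1(318) = 318
  D: 0 + 1(318) = 318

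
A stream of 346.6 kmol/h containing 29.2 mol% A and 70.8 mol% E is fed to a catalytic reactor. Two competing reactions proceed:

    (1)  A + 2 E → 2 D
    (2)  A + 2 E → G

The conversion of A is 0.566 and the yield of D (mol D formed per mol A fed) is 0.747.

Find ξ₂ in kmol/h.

Yield of D: 2ξ₁ / 101.2 = 0.747 → ξ₁ = 37.8 kmol/h.
Conversion of A: 1ξ₁ + 1ξ₂ = 0.566 × 101.2 = 57.28 → ξ₂ = 19.48 kmol/h.
Outlet amounts (n = n₀ + Σ ν·ξ):
  A: 101.2 − 1(37.8) − 1(19.48) = 43.92
  E: 245.4 − 2(37.8) − 2(19.48) = 130.8
  D: 0 + 2(37.8) = 75.6
  G: 0 + 1(19.48) = 19.48

ξ₂ = 19.5 kmol/h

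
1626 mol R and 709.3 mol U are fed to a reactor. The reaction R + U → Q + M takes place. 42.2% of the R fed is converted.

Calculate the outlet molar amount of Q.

686 mol

R reacted = 0.422 × 1626 = 686.2 mol; ν_R = −1, so ξ = 686.2/1 = 686.2 mol.
Outlet amounts (n = n₀ + ν ξ):
  R: 1626 − 1(686.2) = 939.8
  U: 709.3 − 1(686.2) = 23.13
  Q: 0 + 1(686.2) = 686.2
  M: 0 + 1(686.2) = 686.2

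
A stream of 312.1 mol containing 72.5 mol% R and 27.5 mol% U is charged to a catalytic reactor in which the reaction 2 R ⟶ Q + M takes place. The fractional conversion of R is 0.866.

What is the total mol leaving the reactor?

R reacted = 0.866 × 226.3 = 196 mol; ν_R = −2, so ξ = 196/2 = 97.98 mol.
Outlet amounts (n = n₀ + ν ξ):
  R: 226.3 − 2(97.98) = 30.32
  Q: 0 + 1(97.98) = 97.98
  M: 0 + 1(97.98) = 97.98
  U: 85.83 (inert)
Total out = 30.32 + 97.98 + 97.98 + 85.83 = 312.1 mol.

312 mol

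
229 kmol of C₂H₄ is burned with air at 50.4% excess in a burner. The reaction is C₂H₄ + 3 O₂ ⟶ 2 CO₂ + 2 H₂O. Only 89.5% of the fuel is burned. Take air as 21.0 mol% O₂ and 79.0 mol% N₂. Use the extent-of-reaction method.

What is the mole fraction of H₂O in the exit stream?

Stoichiometric O₂ = 3 × 229 = 687 kmol; O₂ fed = 687 × 1.504 = 1033 kmol.
N₂ fed = 1033 × 79/21 = 3887 kmol.
Fuel reacted = 0.895 × 229 → ξ = 205 kmol.
Outlet (n = n₀ + ν ξ):
  C₂H₄: 229 − 1(205) = 24.04
  O₂: 1033 − 3(205) = 418.4
  N₂: 3887 (inert)
  CO₂: 0 + 2(205) = 409.9
  H₂O: 0 + 2(205) = 409.9
Total out = 5149 kmol; y_H₂O = 409.9 / 5149 = 0.07961.

0.0796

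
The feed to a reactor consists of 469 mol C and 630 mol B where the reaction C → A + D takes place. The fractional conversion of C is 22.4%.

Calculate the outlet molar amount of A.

105 mol

C reacted = 0.224 × 469 = 105.1 mol; ν_C = −1, so ξ = 105.1/1 = 105.1 mol.
Outlet amounts (n = n₀ + ν ξ):
  C: 469 − 1(105.1) = 363.9
  A: 0 + 1(105.1) = 105.1
  D: 0 + 1(105.1) = 105.1
  B: 630 (inert)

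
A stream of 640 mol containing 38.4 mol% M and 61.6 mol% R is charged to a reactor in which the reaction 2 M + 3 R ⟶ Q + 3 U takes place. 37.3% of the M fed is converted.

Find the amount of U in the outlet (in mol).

138 mol

M reacted = 0.373 × 245.8 = 91.67 mol; ν_M = −2, so ξ = 91.67/2 = 45.83 mol.
Outlet amounts (n = n₀ + ν ξ):
  M: 245.8 − 2(45.83) = 154.1
  R: 394.2 − 3(45.83) = 256.7
  Q: 0 + 1(45.83) = 45.83
  U: 0 + 3(45.83) = 137.5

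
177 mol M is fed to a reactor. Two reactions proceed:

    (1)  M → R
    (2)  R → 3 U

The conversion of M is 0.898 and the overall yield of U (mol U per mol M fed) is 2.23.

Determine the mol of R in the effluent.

27.4 mol

Conversion of M: M consumed = 1ξ₁ = 0.898 × 177 → ξ₁ = 158.9 mol.
Yield of U: 3ξ₂ / 177 = 2.23 → ξ₂ = 131.6 mol.
Outlet amounts (n = n₀ + Σ ν·ξ):
  M: 177 − 1(158.9) = 18.05
  R: 0 + 1(158.9) − 1(131.6) = 27.38
  U: 0 + 3(131.6) = 394.7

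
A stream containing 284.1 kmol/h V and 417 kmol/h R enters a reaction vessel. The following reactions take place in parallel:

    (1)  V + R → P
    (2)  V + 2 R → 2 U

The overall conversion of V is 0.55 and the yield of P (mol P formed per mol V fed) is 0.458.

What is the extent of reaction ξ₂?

ξ₂ = 26.1 kmol/h

Yield of P: 1ξ₁ / 284.1 = 0.458 → ξ₁ = 130.1 kmol/h.
Conversion of V: 1ξ₁ + 1ξ₂ = 0.55 × 284.1 = 156.3 → ξ₂ = 26.14 kmol/h.
Outlet amounts (n = n₀ + Σ ν·ξ):
  V: 284.1 − 1(130.1) − 1(26.14) = 127.8
  R: 417 − 1(130.1) − 2(26.14) = 234.6
  P: 0 + 1(130.1) = 130.1
  U: 0 + 2(26.14) = 52.27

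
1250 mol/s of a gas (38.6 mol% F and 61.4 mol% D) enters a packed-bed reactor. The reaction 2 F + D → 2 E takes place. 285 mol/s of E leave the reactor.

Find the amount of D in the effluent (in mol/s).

625 mol/s

For E: n = n₀ + 2ξ → 285 = 0 + 2ξ, giving ξ = 142.5 mol/s.
Outlet amounts (n = n₀ + ν ξ):
  F: 482.5 − 2(142.5) = 197.5
  D: 767.5 − 1(142.5) = 625
  E: 0 + 2(142.5) = 285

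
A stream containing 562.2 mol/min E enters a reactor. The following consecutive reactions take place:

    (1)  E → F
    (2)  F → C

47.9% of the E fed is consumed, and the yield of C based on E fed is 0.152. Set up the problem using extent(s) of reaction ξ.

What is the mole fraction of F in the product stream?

Conversion of E: E consumed = 1ξ₁ = 0.479 × 562.2 → ξ₁ = 269.3 mol/min.
Yield of C: 1ξ₂ / 562.2 = 0.152 → ξ₂ = 85.45 mol/min.
Outlet amounts (n = n₀ + Σ ν·ξ):
  E: 562.2 − 1(269.3) = 292.9
  F: 0 + 1(269.3) − 1(85.45) = 183.8
  C: 0 + 1(85.45) = 85.45
Total out = 562.2 mol/min; y_F = 183.8 / 562.2 = 0.327.

0.327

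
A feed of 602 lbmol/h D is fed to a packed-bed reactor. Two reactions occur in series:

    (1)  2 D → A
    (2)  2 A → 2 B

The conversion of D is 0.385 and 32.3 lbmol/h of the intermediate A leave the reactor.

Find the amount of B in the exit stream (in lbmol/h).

83.6 lbmol/h

Conversion of D: D consumed = 2ξ₁ = 0.385 × 602 → ξ₁ = 115.9 lbmol/h.
A balance: n_A = 0 + 1ξ₁ − 2ξ₂ = 32.3 → ξ₂ = (1·115.9 − 32.3)/2 = 41.79 lbmol/h.
Outlet amounts (n = n₀ + Σ ν·ξ):
  D: 602 − 2(115.9) = 370.2
  A: 0 + 1(115.9) − 2(41.79) = 32.3
  B: 0 + 2(41.79) = 83.59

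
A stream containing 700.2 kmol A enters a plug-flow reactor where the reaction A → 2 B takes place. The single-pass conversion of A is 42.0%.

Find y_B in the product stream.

0.592

A reacted = 0.42 × 700.2 = 294.1 kmol; ν_A = −1, so ξ = 294.1/1 = 294.1 kmol.
Outlet amounts (n = n₀ + ν ξ):
  A: 700.2 − 1(294.1) = 406.1
  B: 0 + 2(294.1) = 588.2
Total out = 994.3 kmol; y_B = 588.2 / 994.3 = 0.5915.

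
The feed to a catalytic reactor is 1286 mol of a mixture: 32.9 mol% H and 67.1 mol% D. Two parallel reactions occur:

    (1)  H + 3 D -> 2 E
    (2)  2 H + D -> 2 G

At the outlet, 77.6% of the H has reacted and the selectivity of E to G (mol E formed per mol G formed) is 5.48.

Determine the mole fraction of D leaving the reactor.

Conversion of H: H consumed = 0.776 × 423.1 = 328.3 mol = 1ξ₁ + 2ξ₂.
Selectivity: 2ξ₁ / (2ξ₂) = 5.48 → ξ₁ = 5.48 ξ₂.
Substitute: (1·5.48 + 2) ξ₂ = 328.3 → ξ₂ = 43.89 mol, ξ₁ = 240.5 mol.
Outlet amounts (n = n₀ + Σ ν·ξ):
  H: 423.1 − 1(240.5) − 2(43.89) = 94.77
  D: 862.9 − 3(240.5) − 1(43.89) = 97.41
  E: 0 + 2(240.5) = 481.1
  G: 0 + 2(43.89) = 87.79
Total out = 761 mol; y_D = 97.41 / 761 = 0.128.

0.128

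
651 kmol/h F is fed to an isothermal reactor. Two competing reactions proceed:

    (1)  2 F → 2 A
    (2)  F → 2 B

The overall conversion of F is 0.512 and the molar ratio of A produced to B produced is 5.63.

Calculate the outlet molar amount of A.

306 kmol/h

Conversion of F: F consumed = 0.512 × 651 = 333.3 kmol/h = 2ξ₁ + 1ξ₂.
Selectivity: 2ξ₁ / (2ξ₂) = 5.63 → ξ₁ = 5.63 ξ₂.
Substitute: (2·5.63 + 1) ξ₂ = 333.3 → ξ₂ = 27.19 kmol/h, ξ₁ = 153.1 kmol/h.
Outlet amounts (n = n₀ + Σ ν·ξ):
  F: 651 − 2(153.1) − 1(27.19) = 317.7
  A: 0 + 2(153.1) = 306.1
  B: 0 + 2(27.19) = 54.37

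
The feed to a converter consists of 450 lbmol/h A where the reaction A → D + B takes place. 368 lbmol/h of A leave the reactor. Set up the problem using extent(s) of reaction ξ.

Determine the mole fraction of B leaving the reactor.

For A: n = n₀ − 1ξ → 368 = 450 − 1ξ, giving ξ = 82 lbmol/h.
Outlet amounts (n = n₀ + ν ξ):
  A: 450 − 1(82) = 368
  D: 0 + 1(82) = 82
  B: 0 + 1(82) = 82
Total out = 532 lbmol/h; y_B = 82 / 532 = 0.1541.

0.154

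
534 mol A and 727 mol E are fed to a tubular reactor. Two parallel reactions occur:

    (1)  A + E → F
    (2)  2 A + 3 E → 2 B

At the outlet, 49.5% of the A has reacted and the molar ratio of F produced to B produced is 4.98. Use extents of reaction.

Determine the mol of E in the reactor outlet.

441 mol

Conversion of A: A consumed = 0.495 × 534 = 264.3 mol = 1ξ₁ + 2ξ₂.
Selectivity: 1ξ₁ / (2ξ₂) = 4.98 → ξ₁ = 9.96 ξ₂.
Substitute: (1·9.96 + 2) ξ₂ = 264.3 → ξ₂ = 22.1 mol, ξ₁ = 220.1 mol.
Outlet amounts (n = n₀ + Σ ν·ξ):
  A: 534 − 1(220.1) − 2(22.1) = 269.7
  E: 727 − 1(220.1) − 3(22.1) = 440.6
  F: 0 + 1(220.1) = 220.1
  B: 0 + 2(22.1) = 44.2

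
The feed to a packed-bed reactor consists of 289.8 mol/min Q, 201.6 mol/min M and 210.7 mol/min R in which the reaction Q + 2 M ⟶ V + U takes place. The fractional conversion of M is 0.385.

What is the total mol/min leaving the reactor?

M reacted = 0.385 × 201.6 = 77.62 mol/min; ν_M = −2, so ξ = 77.62/2 = 38.81 mol/min.
Outlet amounts (n = n₀ + ν ξ):
  Q: 289.8 − 1(38.81) = 251
  M: 201.6 − 2(38.81) = 124
  V: 0 + 1(38.81) = 38.81
  U: 0 + 1(38.81) = 38.81
  R: 210.7 (inert)
Total out = 251 + 124 + 38.81 + 38.81 + 210.7 = 663.3 mol/min.

663 mol/min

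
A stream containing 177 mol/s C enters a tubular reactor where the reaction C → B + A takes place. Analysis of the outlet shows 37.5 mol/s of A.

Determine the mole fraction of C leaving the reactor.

For A: n = n₀ + 1ξ → 37.5 = 0 + 1ξ, giving ξ = 37.5 mol/s.
Outlet amounts (n = n₀ + ν ξ):
  C: 177 − 1(37.5) = 139.5
  B: 0 + 1(37.5) = 37.5
  A: 0 + 1(37.5) = 37.5
Total out = 214.5 mol/s; y_C = 139.5 / 214.5 = 0.6503.

0.65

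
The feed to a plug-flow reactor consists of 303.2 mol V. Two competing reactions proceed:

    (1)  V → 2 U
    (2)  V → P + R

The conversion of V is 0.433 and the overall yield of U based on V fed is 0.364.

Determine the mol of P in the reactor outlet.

76.1 mol

Yield of U: 2ξ₁ / 303.2 = 0.364 → ξ₁ = 55.18 mol.
Conversion of V: 1ξ₁ + 1ξ₂ = 0.433 × 303.2 = 131.3 → ξ₂ = 76.1 mol.
Outlet amounts (n = n₀ + Σ ν·ξ):
  V: 303.2 − 1(55.18) − 1(76.1) = 171.9
  U: 0 + 2(55.18) = 110.4
  P: 0 + 1(76.1) = 76.1
  R: 0 + 1(76.1) = 76.1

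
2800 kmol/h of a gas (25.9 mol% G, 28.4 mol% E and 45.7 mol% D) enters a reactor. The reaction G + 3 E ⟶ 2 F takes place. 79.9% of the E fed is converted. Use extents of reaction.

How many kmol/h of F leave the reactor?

E reacted = 0.799 × 795.2 = 635.4 kmol/h; ν_E = −3, so ξ = 635.4/3 = 211.8 kmol/h.
Outlet amounts (n = n₀ + ν ξ):
  G: 725.2 − 1(211.8) = 513.4
  E: 795.2 − 3(211.8) = 159.8
  F: 0 + 2(211.8) = 423.6
  D: 1280 (inert)

424 kmol/h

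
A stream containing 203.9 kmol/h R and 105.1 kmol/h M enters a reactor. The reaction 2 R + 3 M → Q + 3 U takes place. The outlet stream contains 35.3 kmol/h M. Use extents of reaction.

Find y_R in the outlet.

0.551

For M: n = n₀ − 3ξ → 35.3 = 105.1 − 3ξ, giving ξ = 23.27 kmol/h.
Outlet amounts (n = n₀ + ν ξ):
  R: 203.9 − 2(23.27) = 157.4
  M: 105.1 − 3(23.27) = 35.3
  Q: 0 + 1(23.27) = 23.27
  U: 0 + 3(23.27) = 69.8
Total out = 285.7 kmol/h; y_R = 157.4 / 285.7 = 0.5507.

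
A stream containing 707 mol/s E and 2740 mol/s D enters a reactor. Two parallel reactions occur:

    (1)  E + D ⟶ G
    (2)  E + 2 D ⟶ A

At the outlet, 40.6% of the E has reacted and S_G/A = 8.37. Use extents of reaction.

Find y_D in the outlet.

Conversion of E: E consumed = 0.406 × 707 = 287 mol/s = 1ξ₁ + 1ξ₂.
Selectivity: 1ξ₁ / (1ξ₂) = 8.37 → ξ₁ = 8.37 ξ₂.
Substitute: (1·8.37 + 1) ξ₂ = 287 → ξ₂ = 30.63 mol/s, ξ₁ = 256.4 mol/s.
Outlet amounts (n = n₀ + Σ ν·ξ):
  E: 707 − 1(256.4) − 1(30.63) = 420
  D: 2740 − 1(256.4) − 2(30.63) = 2422
  G: 0 + 1(256.4) = 256.4
  A: 0 + 1(30.63) = 30.63
Total out = 3129 mol/s; y_D = 2422 / 3129 = 0.7741.

0.774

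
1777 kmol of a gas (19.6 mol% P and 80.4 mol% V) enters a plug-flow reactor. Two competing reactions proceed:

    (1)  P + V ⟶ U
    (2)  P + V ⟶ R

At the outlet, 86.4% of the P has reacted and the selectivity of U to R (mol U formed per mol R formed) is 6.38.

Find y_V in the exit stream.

0.764

Conversion of P: P consumed = 0.864 × 348.3 = 300.9 kmol = 1ξ₁ + 1ξ₂.
Selectivity: 1ξ₁ / (1ξ₂) = 6.38 → ξ₁ = 6.38 ξ₂.
Substitute: (1·6.38 + 1) ξ₂ = 300.9 → ξ₂ = 40.78 kmol, ξ₁ = 260.1 kmol.
Outlet amounts (n = n₀ + Σ ν·ξ):
  P: 348.3 − 1(260.1) − 1(40.78) = 47.37
  V: 1429 − 1(260.1) − 1(40.78) = 1128
  U: 0 + 1(260.1) = 260.1
  R: 0 + 1(40.78) = 40.78
Total out = 1476 kmol; y_V = 1128 / 1476 = 0.764.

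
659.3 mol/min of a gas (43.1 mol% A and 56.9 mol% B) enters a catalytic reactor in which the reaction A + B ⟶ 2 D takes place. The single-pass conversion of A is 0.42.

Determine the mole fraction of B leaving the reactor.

0.388

A reacted = 0.42 × 284.2 = 119.3 mol/min; ν_A = −1, so ξ = 119.3/1 = 119.3 mol/min.
Outlet amounts (n = n₀ + ν ξ):
  A: 284.2 − 1(119.3) = 164.8
  B: 375.1 − 1(119.3) = 255.8
  D: 0 + 2(119.3) = 238.7
Total out = 659.3 mol/min; y_B = 255.8 / 659.3 = 0.388.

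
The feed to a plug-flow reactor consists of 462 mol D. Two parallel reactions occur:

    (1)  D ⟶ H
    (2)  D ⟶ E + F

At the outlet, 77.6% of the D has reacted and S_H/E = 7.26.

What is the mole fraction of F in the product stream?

Conversion of D: D consumed = 0.776 × 462 = 358.5 mol = 1ξ₁ + 1ξ₂.
Selectivity: 1ξ₁ / (1ξ₂) = 7.26 → ξ₁ = 7.26 ξ₂.
Substitute: (1·7.26 + 1) ξ₂ = 358.5 → ξ₂ = 43.4 mol, ξ₁ = 315.1 mol.
Outlet amounts (n = n₀ + Σ ν·ξ):
  D: 462 − 1(315.1) − 1(43.4) = 103.5
  H: 0 + 1(315.1) = 315.1
  E: 0 + 1(43.4) = 43.4
  F: 0 + 1(43.4) = 43.4
Total out = 505.4 mol; y_F = 43.4 / 505.4 = 0.08588.

0.0859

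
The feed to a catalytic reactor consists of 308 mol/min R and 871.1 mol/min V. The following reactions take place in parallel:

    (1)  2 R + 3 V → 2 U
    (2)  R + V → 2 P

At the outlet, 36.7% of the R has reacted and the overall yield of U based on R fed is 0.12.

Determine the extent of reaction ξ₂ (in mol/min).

ξ₂ = 76.1 mol/min

Yield of U: 2ξ₁ / 308 = 0.12 → ξ₁ = 18.48 mol/min.
Conversion of R: 2ξ₁ + 1ξ₂ = 0.367 × 308 = 113 → ξ₂ = 76.08 mol/min.
Outlet amounts (n = n₀ + Σ ν·ξ):
  R: 308 − 2(18.48) − 1(76.08) = 195
  V: 871.1 − 3(18.48) − 1(76.08) = 739.6
  U: 0 + 2(18.48) = 36.96
  P: 0 + 2(76.08) = 152.2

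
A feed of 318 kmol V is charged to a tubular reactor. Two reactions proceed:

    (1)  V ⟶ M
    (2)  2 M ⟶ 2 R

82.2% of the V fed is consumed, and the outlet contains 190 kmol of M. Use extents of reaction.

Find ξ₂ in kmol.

Conversion of V: V consumed = 1ξ₁ = 0.822 × 318 → ξ₁ = 261.4 kmol.
M balance: n_M = 0 + 1ξ₁ − 2ξ₂ = 190 → ξ₂ = (1·261.4 − 190)/2 = 35.7 kmol.
Outlet amounts (n = n₀ + Σ ν·ξ):
  V: 318 − 1(261.4) = 56.6
  M: 0 + 1(261.4) − 2(35.7) = 190
  R: 0 + 2(35.7) = 71.4

ξ₂ = 35.7 kmol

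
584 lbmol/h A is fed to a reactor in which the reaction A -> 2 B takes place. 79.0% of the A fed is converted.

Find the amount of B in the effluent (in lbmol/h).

A reacted = 0.79 × 584 = 461.4 lbmol/h; ν_A = −1, so ξ = 461.4/1 = 461.4 lbmol/h.
Outlet amounts (n = n₀ + ν ξ):
  A: 584 − 1(461.4) = 122.6
  B: 0 + 2(461.4) = 922.7

923 lbmol/h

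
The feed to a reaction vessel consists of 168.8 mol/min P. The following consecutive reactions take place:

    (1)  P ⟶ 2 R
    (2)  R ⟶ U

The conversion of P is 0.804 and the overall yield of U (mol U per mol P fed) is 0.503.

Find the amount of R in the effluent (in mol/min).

Conversion of P: P consumed = 1ξ₁ = 0.804 × 168.8 → ξ₁ = 135.7 mol/min.
Yield of U: 1ξ₂ / 168.8 = 0.503 → ξ₂ = 84.91 mol/min.
Outlet amounts (n = n₀ + Σ ν·ξ):
  P: 168.8 − 1(135.7) = 33.08
  R: 0 + 2(135.7) − 1(84.91) = 186.5
  U: 0 + 1(84.91) = 84.91

187 mol/min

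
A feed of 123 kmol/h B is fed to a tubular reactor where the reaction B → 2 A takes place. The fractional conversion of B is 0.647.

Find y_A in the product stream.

B reacted = 0.647 × 123 = 79.58 kmol/h; ν_B = −1, so ξ = 79.58/1 = 79.58 kmol/h.
Outlet amounts (n = n₀ + ν ξ):
  B: 123 − 1(79.58) = 43.42
  A: 0 + 2(79.58) = 159.2
Total out = 202.6 kmol/h; y_A = 159.2 / 202.6 = 0.7857.

0.786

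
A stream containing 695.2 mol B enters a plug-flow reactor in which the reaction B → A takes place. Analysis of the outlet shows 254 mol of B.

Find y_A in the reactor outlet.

0.635

For B: n = n₀ − 1ξ → 254 = 695.2 − 1ξ, giving ξ = 441.2 mol.
Outlet amounts (n = n₀ + ν ξ):
  B: 695.2 − 1(441.2) = 254
  A: 0 + 1(441.2) = 441.2
Total out = 695.2 mol; y_A = 441.2 / 695.2 = 0.6346.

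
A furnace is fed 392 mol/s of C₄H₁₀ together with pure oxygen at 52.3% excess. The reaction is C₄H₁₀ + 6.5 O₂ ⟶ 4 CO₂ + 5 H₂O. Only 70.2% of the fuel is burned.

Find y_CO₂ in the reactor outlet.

0.235

Stoichiometric O₂ = 6.5 × 392 = 2548 mol/s; O₂ fed = 2548 × 1.523 = 3881 mol/s.
Fuel reacted = 0.702 × 392 → ξ = 275.2 mol/s.
Outlet (n = n₀ + ν ξ):
  C₄H₁₀: 392 − 1(275.2) = 116.8
  O₂: 3881 − 6.5(275.2) = 2092
  CO₂: 0 + 4(275.2) = 1101
  H₂O: 0 + 5(275.2) = 1376
Total out = 4685 mol/s; y_CO₂ = 1101 / 4685 = 0.2349.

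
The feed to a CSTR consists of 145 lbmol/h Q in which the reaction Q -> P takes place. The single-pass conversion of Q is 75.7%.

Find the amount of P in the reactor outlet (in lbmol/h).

110 lbmol/h

Q reacted = 0.757 × 145 = 109.8 lbmol/h; ν_Q = −1, so ξ = 109.8/1 = 109.8 lbmol/h.
Outlet amounts (n = n₀ + ν ξ):
  Q: 145 − 1(109.8) = 35.23
  P: 0 + 1(109.8) = 109.8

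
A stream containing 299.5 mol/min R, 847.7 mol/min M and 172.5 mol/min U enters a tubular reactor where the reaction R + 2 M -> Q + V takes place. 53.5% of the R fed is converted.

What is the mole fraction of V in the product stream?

R reacted = 0.535 × 299.5 = 160.2 mol/min; ν_R = −1, so ξ = 160.2/1 = 160.2 mol/min.
Outlet amounts (n = n₀ + ν ξ):
  R: 299.5 − 1(160.2) = 139.3
  M: 847.7 − 2(160.2) = 527.2
  Q: 0 + 1(160.2) = 160.2
  V: 0 + 1(160.2) = 160.2
  U: 172.5 (inert)
Total out = 1159 mol/min; y_V = 160.2 / 1159 = 0.1382.

0.138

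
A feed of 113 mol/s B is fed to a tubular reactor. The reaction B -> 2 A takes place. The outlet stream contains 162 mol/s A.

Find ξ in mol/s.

ξ = 81 mol/s

For A: n = n₀ + 2ξ → 162 = 0 + 2ξ, giving ξ = 81 mol/s.
Outlet amounts (n = n₀ + ν ξ):
  B: 113 − 1(81) = 32
  A: 0 + 2(81) = 162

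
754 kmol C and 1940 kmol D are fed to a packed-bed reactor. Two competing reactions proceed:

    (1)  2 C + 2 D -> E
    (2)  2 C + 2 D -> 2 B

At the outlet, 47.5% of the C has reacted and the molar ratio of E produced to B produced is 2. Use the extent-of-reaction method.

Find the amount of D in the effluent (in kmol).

1580 kmol

Conversion of C: C consumed = 0.475 × 754 = 358.1 kmol = 2ξ₁ + 2ξ₂.
Selectivity: 1ξ₁ / (2ξ₂) = 2 → ξ₁ = 4 ξ₂.
Substitute: (2·4 + 2) ξ₂ = 358.1 → ξ₂ = 35.81 kmol, ξ₁ = 143.3 kmol.
Outlet amounts (n = n₀ + Σ ν·ξ):
  C: 754 − 2(143.3) − 2(35.81) = 395.9
  D: 1940 − 2(143.3) − 2(35.81) = 1582
  E: 0 + 1(143.3) = 143.3
  B: 0 + 2(35.81) = 71.63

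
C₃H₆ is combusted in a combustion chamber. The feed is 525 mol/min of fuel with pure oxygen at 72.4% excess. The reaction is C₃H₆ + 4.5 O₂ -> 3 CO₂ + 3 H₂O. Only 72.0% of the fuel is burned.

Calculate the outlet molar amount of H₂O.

Stoichiometric O₂ = 4.5 × 525 = 2362 mol/min; O₂ fed = 2362 × 1.724 = 4073 mol/min.
Fuel reacted = 0.72 × 525 → ξ = 378 mol/min.
Outlet (n = n₀ + ν ξ):
  C₃H₆: 525 − 1(378) = 147
  O₂: 4073 − 4.5(378) = 2372
  CO₂: 0 + 3(378) = 1134
  H₂O: 0 + 3(378) = 1134

1130 mol/min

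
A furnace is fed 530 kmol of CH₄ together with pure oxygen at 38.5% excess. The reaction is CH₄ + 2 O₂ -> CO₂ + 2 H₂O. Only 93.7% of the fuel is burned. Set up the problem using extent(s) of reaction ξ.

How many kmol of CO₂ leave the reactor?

497 kmol

Stoichiometric O₂ = 2 × 530 = 1060 kmol; O₂ fed = 1060 × 1.385 = 1468 kmol.
Fuel reacted = 0.937 × 530 → ξ = 496.6 kmol.
Outlet (n = n₀ + ν ξ):
  CH₄: 530 − 1(496.6) = 33.39
  O₂: 1468 − 2(496.6) = 474.9
  CO₂: 0 + 1(496.6) = 496.6
  H₂O: 0 + 2(496.6) = 993.2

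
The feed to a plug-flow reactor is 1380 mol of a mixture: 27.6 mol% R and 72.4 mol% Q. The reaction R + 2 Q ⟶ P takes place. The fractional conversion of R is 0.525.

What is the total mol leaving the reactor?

980 mol

R reacted = 0.525 × 380.9 = 200 mol; ν_R = −1, so ξ = 200/1 = 200 mol.
Outlet amounts (n = n₀ + ν ξ):
  R: 380.9 − 1(200) = 180.9
  Q: 999.1 − 2(200) = 599.2
  P: 0 + 1(200) = 200
Total out = 180.9 + 599.2 + 200 = 980.1 mol.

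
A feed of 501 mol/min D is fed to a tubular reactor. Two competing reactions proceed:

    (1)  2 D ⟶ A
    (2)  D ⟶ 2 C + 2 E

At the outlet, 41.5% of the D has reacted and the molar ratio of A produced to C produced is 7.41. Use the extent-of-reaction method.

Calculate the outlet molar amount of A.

Conversion of D: D consumed = 0.415 × 501 = 207.9 mol/min = 2ξ₁ + 1ξ₂.
Selectivity: 1ξ₁ / (2ξ₂) = 7.41 → ξ₁ = 14.82 ξ₂.
Substitute: (2·14.82 + 1) ξ₂ = 207.9 → ξ₂ = 6.786 mol/min, ξ₁ = 100.6 mol/min.
Outlet amounts (n = n₀ + Σ ν·ξ):
  D: 501 − 2(100.6) − 1(6.786) = 293.1
  A: 0 + 1(100.6) = 100.6
  C: 0 + 2(6.786) = 13.57
  E: 0 + 2(6.786) = 13.57

101 mol/min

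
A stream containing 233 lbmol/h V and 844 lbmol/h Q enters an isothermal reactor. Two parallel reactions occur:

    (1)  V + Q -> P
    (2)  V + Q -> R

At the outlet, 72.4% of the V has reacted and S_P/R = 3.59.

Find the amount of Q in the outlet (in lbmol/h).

Conversion of V: V consumed = 0.724 × 233 = 168.7 lbmol/h = 1ξ₁ + 1ξ₂.
Selectivity: 1ξ₁ / (1ξ₂) = 3.59 → ξ₁ = 3.59 ξ₂.
Substitute: (1·3.59 + 1) ξ₂ = 168.7 → ξ₂ = 36.75 lbmol/h, ξ₁ = 131.9 lbmol/h.
Outlet amounts (n = n₀ + Σ ν·ξ):
  V: 233 − 1(131.9) − 1(36.75) = 64.31
  Q: 844 − 1(131.9) − 1(36.75) = 675.3
  P: 0 + 1(131.9) = 131.9
  R: 0 + 1(36.75) = 36.75

675 lbmol/h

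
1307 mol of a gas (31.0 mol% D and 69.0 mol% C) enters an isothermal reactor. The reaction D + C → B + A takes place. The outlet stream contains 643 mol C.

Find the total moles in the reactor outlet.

1310 mol

For C: n = n₀ − 1ξ → 643 = 901.8 − 1ξ, giving ξ = 258.8 mol.
Outlet amounts (n = n₀ + ν ξ):
  D: 405.2 − 1(258.8) = 146.3
  C: 901.8 − 1(258.8) = 643
  B: 0 + 1(258.8) = 258.8
  A: 0 + 1(258.8) = 258.8
Total out = 146.3 + 643 + 258.8 + 258.8 = 1307 mol.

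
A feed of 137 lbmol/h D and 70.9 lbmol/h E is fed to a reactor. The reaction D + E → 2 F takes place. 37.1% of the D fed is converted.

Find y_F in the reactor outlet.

D reacted = 0.371 × 137 = 50.83 lbmol/h; ν_D = −1, so ξ = 50.83/1 = 50.83 lbmol/h.
Outlet amounts (n = n₀ + ν ξ):
  D: 137 − 1(50.83) = 86.17
  E: 70.9 − 1(50.83) = 20.07
  F: 0 + 2(50.83) = 101.7
Total out = 207.9 lbmol/h; y_F = 101.7 / 207.9 = 0.489.

0.489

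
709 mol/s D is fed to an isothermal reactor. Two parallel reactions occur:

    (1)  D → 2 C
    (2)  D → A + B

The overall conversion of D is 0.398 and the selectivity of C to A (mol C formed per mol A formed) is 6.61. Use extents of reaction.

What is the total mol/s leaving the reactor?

Conversion of D: D consumed = 0.398 × 709 = 282.2 mol/s = 1ξ₁ + 1ξ₂.
Selectivity: 2ξ₁ / (1ξ₂) = 6.61 → ξ₁ = 3.305 ξ₂.
Substitute: (1·3.305 + 1) ξ₂ = 282.2 → ξ₂ = 65.55 mol/s, ξ₁ = 216.6 mol/s.
Outlet amounts (n = n₀ + Σ ν·ξ):
  D: 709 − 1(216.6) − 1(65.55) = 426.8
  C: 0 + 2(216.6) = 433.3
  A: 0 + 1(65.55) = 65.55
  B: 0 + 1(65.55) = 65.55
Total out = 426.8 + 433.3 + 65.55 + 65.55 = 991.2 mol/s.

991 mol/s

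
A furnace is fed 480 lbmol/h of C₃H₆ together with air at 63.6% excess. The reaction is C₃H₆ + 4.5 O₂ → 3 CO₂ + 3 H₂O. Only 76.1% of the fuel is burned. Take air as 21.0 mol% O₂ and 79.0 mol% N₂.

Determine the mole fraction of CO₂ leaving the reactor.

Stoichiometric O₂ = 4.5 × 480 = 2160 lbmol/h; O₂ fed = 2160 × 1.636 = 3534 lbmol/h.
N₂ fed = 3534 × 79/21 = 13290 lbmol/h.
Fuel reacted = 0.761 × 480 → ξ = 365.3 lbmol/h.
Outlet (n = n₀ + ν ξ):
  C₃H₆: 480 − 1(365.3) = 114.7
  O₂: 3534 − 4.5(365.3) = 1890
  N₂: 13290 (inert)
  CO₂: 0 + 3(365.3) = 1096
  H₂O: 0 + 3(365.3) = 1096
Total out = 17490 lbmol/h; y_CO₂ = 1096 / 17490 = 0.06265.

0.0627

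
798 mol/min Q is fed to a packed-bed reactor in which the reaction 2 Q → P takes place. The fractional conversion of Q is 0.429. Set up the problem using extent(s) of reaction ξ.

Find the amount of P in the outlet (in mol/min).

Q reacted = 0.429 × 798 = 342.3 mol/min; ν_Q = −2, so ξ = 342.3/2 = 171.2 mol/min.
Outlet amounts (n = n₀ + ν ξ):
  Q: 798 − 2(171.2) = 455.7
  P: 0 + 1(171.2) = 171.2

171 mol/min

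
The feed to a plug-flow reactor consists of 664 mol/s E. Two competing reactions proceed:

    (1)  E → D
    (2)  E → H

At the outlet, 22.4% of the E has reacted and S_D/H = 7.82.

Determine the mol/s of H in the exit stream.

Conversion of E: E consumed = 0.224 × 664 = 148.7 mol/s = 1ξ₁ + 1ξ₂.
Selectivity: 1ξ₁ / (1ξ₂) = 7.82 → ξ₁ = 7.82 ξ₂.
Substitute: (1·7.82 + 1) ξ₂ = 148.7 → ξ₂ = 16.86 mol/s, ξ₁ = 131.9 mol/s.
Outlet amounts (n = n₀ + Σ ν·ξ):
  E: 664 − 1(131.9) − 1(16.86) = 515.3
  D: 0 + 1(131.9) = 131.9
  H: 0 + 1(16.86) = 16.86

16.9 mol/s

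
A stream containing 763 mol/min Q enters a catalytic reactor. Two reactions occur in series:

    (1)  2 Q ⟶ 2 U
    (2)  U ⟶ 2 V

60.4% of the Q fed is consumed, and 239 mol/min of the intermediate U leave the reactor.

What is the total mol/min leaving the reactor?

Conversion of Q: Q consumed = 2ξ₁ = 0.604 × 763 → ξ₁ = 230.4 mol/min.
U balance: n_U = 0 + 2ξ₁ − 1ξ₂ = 239 → ξ₂ = (2·230.4 − 239)/1 = 221.9 mol/min.
Outlet amounts (n = n₀ + Σ ν·ξ):
  Q: 763 − 2(230.4) = 302.1
  U: 0 + 2(230.4) − 1(221.9) = 239
  V: 0 + 2(221.9) = 443.7
Total out = 302.1 + 239 + 443.7 = 984.9 mol/min.

985 mol/min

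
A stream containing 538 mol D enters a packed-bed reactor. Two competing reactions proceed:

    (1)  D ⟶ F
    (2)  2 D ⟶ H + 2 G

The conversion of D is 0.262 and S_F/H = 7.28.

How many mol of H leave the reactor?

Conversion of D: D consumed = 0.262 × 538 = 141 mol = 1ξ₁ + 2ξ₂.
Selectivity: 1ξ₁ / (1ξ₂) = 7.28 → ξ₁ = 7.28 ξ₂.
Substitute: (1·7.28 + 2) ξ₂ = 141 → ξ₂ = 15.19 mol, ξ₁ = 110.6 mol.
Outlet amounts (n = n₀ + Σ ν·ξ):
  D: 538 − 1(110.6) − 2(15.19) = 397
  F: 0 + 1(110.6) = 110.6
  H: 0 + 1(15.19) = 15.19
  G: 0 + 2(15.19) = 30.38

15.2 mol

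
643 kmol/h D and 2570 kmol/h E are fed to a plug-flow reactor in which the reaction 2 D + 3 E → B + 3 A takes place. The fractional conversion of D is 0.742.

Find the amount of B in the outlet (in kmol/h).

239 kmol/h

D reacted = 0.742 × 643 = 477.1 kmol/h; ν_D = −2, so ξ = 477.1/2 = 238.6 kmol/h.
Outlet amounts (n = n₀ + ν ξ):
  D: 643 − 2(238.6) = 165.9
  E: 2570 − 3(238.6) = 1854
  B: 0 + 1(238.6) = 238.6
  A: 0 + 3(238.6) = 715.7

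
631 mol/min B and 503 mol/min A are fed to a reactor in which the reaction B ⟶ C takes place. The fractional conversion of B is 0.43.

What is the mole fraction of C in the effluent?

0.239

B reacted = 0.43 × 631 = 271.3 mol/min; ν_B = −1, so ξ = 271.3/1 = 271.3 mol/min.
Outlet amounts (n = n₀ + ν ξ):
  B: 631 − 1(271.3) = 359.7
  C: 0 + 1(271.3) = 271.3
  A: 503 (inert)
Total out = 1134 mol/min; y_C = 271.3 / 1134 = 0.2393.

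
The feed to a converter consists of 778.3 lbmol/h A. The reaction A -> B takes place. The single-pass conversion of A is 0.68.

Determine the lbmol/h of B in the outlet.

529 lbmol/h

A reacted = 0.68 × 778.3 = 529.2 lbmol/h; ν_A = −1, so ξ = 529.2/1 = 529.2 lbmol/h.
Outlet amounts (n = n₀ + ν ξ):
  A: 778.3 − 1(529.2) = 249.1
  B: 0 + 1(529.2) = 529.2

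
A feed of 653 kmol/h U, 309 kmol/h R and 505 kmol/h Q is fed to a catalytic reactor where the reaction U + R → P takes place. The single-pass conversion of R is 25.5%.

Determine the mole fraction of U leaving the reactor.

R reacted = 0.255 × 309 = 78.8 kmol/h; ν_R = −1, so ξ = 78.8/1 = 78.8 kmol/h.
Outlet amounts (n = n₀ + ν ξ):
  U: 653 − 1(78.8) = 574.2
  R: 309 − 1(78.8) = 230.2
  P: 0 + 1(78.8) = 78.8
  Q: 505 (inert)
Total out = 1388 kmol/h; y_U = 574.2 / 1388 = 0.4136.

0.414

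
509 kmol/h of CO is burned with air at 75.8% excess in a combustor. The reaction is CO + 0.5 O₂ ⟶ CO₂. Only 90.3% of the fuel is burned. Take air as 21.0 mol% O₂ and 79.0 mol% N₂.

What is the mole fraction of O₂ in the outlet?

0.0903

Stoichiometric O₂ = 0.5 × 509 = 254.5 kmol/h; O₂ fed = 254.5 × 1.758 = 447.4 kmol/h.
N₂ fed = 447.4 × 79/21 = 1683 kmol/h.
Fuel reacted = 0.903 × 509 → ξ = 459.6 kmol/h.
Outlet (n = n₀ + ν ξ):
  CO: 509 − 1(459.6) = 49.37
  O₂: 447.4 − 0.5(459.6) = 217.6
  N₂: 1683 (inert)
  CO₂: 0 + 1(459.6) = 459.6
Total out = 2410 kmol/h; y_O₂ = 217.6 / 2410 = 0.0903.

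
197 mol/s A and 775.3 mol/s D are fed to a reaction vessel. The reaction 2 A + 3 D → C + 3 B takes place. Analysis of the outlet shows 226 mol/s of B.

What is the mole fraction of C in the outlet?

0.084

For B: n = n₀ + 3ξ → 226 = 0 + 3ξ, giving ξ = 75.33 mol/s.
Outlet amounts (n = n₀ + ν ξ):
  A: 197 − 2(75.33) = 46.33
  D: 775.3 − 3(75.33) = 549.3
  C: 0 + 1(75.33) = 75.33
  B: 0 + 3(75.33) = 226
Total out = 897 mol/s; y_C = 75.33 / 897 = 0.08399.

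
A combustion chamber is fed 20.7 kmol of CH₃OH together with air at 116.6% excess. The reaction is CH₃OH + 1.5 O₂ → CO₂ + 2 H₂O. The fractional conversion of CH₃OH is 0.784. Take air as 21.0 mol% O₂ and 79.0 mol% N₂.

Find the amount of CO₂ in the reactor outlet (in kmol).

Stoichiometric O₂ = 1.5 × 20.7 = 31.05 kmol; O₂ fed = 31.05 × 2.166 = 67.25 kmol.
N₂ fed = 67.25 × 79/21 = 253 kmol.
Fuel reacted = 0.784 × 20.7 → ξ = 16.23 kmol.
Outlet (n = n₀ + ν ξ):
  CH₃OH: 20.7 − 1(16.23) = 4.471
  O₂: 67.25 − 1.5(16.23) = 42.91
  N₂: 253 (inert)
  CO₂: 0 + 1(16.23) = 16.23
  H₂O: 0 + 2(16.23) = 32.46

16.2 kmol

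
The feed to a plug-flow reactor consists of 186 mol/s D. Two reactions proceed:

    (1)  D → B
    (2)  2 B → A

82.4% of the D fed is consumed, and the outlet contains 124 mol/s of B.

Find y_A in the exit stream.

Conversion of D: D consumed = 1ξ₁ = 0.824 × 186 → ξ₁ = 153.3 mol/s.
B balance: n_B = 0 + 1ξ₁ − 2ξ₂ = 124 → ξ₂ = (1·153.3 − 124)/2 = 14.63 mol/s.
Outlet amounts (n = n₀ + Σ ν·ξ):
  D: 186 − 1(153.3) = 32.74
  B: 0 + 1(153.3) − 2(14.63) = 124
  A: 0 + 1(14.63) = 14.63
Total out = 171.4 mol/s; y_A = 14.63 / 171.4 = 0.08538.

0.0854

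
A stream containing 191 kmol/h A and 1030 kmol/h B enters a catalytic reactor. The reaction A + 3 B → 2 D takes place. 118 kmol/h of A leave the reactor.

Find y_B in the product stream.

For A: n = n₀ − 1ξ → 118 = 191 − 1ξ, giving ξ = 73 kmol/h.
Outlet amounts (n = n₀ + ν ξ):
  A: 191 − 1(73) = 118
  B: 1030 − 3(73) = 811
  D: 0 + 2(73) = 146
Total out = 1075 kmol/h; y_B = 811 / 1075 = 0.7544.

0.754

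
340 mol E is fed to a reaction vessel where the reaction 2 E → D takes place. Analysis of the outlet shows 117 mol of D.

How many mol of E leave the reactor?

106 mol

For D: n = n₀ + 1ξ → 117 = 0 + 1ξ, giving ξ = 117 mol.
Outlet amounts (n = n₀ + ν ξ):
  E: 340 − 2(117) = 106
  D: 0 + 1(117) = 117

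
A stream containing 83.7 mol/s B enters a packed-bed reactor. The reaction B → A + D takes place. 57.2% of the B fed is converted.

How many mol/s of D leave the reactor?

47.9 mol/s

B reacted = 0.572 × 83.7 = 47.88 mol/s; ν_B = −1, so ξ = 47.88/1 = 47.88 mol/s.
Outlet amounts (n = n₀ + ν ξ):
  B: 83.7 − 1(47.88) = 35.82
  A: 0 + 1(47.88) = 47.88
  D: 0 + 1(47.88) = 47.88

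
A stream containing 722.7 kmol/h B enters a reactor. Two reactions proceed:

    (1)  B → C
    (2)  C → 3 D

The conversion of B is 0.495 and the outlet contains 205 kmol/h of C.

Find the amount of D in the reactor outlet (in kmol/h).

Conversion of B: B consumed = 1ξ₁ = 0.495 × 722.7 → ξ₁ = 357.7 kmol/h.
C balance: n_C = 0 + 1ξ₁ − 1ξ₂ = 205 → ξ₂ = (1·357.7 − 205)/1 = 152.7 kmol/h.
Outlet amounts (n = n₀ + Σ ν·ξ):
  B: 722.7 − 1(357.7) = 365
  C: 0 + 1(357.7) − 1(152.7) = 205
  D: 0 + 3(152.7) = 458.2

458 kmol/h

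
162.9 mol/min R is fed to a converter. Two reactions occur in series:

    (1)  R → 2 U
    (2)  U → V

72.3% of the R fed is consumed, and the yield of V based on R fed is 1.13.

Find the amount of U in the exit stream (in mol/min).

51.5 mol/min

Conversion of R: R consumed = 1ξ₁ = 0.723 × 162.9 → ξ₁ = 117.8 mol/min.
Yield of V: 1ξ₂ / 162.9 = 1.13 → ξ₂ = 184.1 mol/min.
Outlet amounts (n = n₀ + Σ ν·ξ):
  R: 162.9 − 1(117.8) = 45.12
  U: 0 + 2(117.8) − 1(184.1) = 51.48
  V: 0 + 1(184.1) = 184.1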